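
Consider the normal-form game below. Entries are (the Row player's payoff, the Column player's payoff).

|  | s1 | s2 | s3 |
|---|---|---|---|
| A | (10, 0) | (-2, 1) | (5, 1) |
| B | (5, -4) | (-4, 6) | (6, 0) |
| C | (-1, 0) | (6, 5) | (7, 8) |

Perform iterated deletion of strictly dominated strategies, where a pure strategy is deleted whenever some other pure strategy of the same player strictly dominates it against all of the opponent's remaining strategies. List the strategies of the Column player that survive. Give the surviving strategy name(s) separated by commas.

s3

The Column player's strategy s1 is strictly dominated by s2 (A: 1>0, B: 6>-4, C: 5>0) and is removed.
Row A is eliminated: C beats it against every remaining column (s2: 6>-2, s3: 7>5).
The Row player's strategy B is strictly dominated by C (s2: 6>-4, s3: 7>6) and is removed.
For the Column player, s3 strictly dominates s2 on the remaining rows (C: 8>5); eliminate s2.
Among the remaining strategies, none is strictly dominated by another pure strategy of the same player, so the elimination stops.
Surviving strategies — the Row player: {C}; the Column player: {s3}.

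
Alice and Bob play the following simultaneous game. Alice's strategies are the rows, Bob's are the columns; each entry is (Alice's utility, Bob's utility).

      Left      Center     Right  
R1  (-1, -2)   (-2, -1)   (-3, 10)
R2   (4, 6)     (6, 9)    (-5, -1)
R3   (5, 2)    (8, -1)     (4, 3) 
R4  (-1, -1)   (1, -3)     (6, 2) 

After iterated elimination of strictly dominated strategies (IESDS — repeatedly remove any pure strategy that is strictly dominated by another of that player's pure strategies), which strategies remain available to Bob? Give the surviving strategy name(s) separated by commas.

Right

Alice's strategy R1 is strictly dominated by R3 (Left: 5>-1, Center: 8>-2, Right: 4>-3) and is removed.
Alice's strategy R2 is strictly dominated by R3 (Left: 5>4, Center: 8>6, Right: 4>-5) and is removed.
Column Left is eliminated: Right beats it against every remaining row (R3: 3>2, R4: 2>-1).
For Bob, Right strictly dominates Center on the remaining rows (R3: 3>-1, R4: 2>-3); eliminate Center.
Row R3 is eliminated: R4 beats it against every remaining column (Right: 6>4).
Among the remaining strategies, none is strictly dominated by another pure strategy of the same player, so the elimination stops.
Surviving strategies — Alice: {R4}; Bob: {Right}.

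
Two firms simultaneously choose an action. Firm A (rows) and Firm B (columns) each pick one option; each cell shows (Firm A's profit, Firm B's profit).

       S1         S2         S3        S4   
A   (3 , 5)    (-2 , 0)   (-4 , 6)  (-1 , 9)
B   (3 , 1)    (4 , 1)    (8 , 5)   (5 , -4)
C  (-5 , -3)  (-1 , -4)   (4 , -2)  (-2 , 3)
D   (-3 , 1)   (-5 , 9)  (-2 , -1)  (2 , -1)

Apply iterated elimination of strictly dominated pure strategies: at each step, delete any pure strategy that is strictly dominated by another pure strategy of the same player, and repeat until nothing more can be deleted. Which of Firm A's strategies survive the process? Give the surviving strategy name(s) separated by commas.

For Firm A, B strictly dominates C on the remaining columns (S1: 3>-5, S2: 4>-1, S3: 8>4, S4: 5>-2); eliminate C.
For Firm A, B strictly dominates D on the remaining columns (S1: 3>-3, S2: 4>-5, S3: 8>-2, S4: 5>2); eliminate D.
Firm B's strategy S1 is strictly dominated by S3 (A: 6>5, B: 5>1) and is removed.
Firm A's strategy A is strictly dominated by B (S2: 4>-2, S3: 8>-4, S4: 5>-1) and is removed.
For Firm B, S3 strictly dominates S2 on the remaining rows (B: 5>1); eliminate S2.
Firm B's strategy S4 is strictly dominated by S3 (B: 5>-4) and is removed.
Among the remaining strategies, none is strictly dominated by another pure strategy of the same player, so the elimination stops.
Surviving strategies — Firm A: {B}; Firm B: {S3}.

B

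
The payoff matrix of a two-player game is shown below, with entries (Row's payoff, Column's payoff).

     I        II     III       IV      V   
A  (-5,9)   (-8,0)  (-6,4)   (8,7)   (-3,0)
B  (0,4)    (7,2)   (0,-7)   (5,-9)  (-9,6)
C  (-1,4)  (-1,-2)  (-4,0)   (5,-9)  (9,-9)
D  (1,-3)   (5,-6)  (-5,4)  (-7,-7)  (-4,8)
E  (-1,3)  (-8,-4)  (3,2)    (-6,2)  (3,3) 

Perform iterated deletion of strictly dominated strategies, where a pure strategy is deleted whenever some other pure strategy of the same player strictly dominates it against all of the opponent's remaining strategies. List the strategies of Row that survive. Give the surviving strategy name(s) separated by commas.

B, C, D, E

For Column, I strictly dominates II on the remaining rows (A: 9>0, B: 4>2, C: 4>-2, D: -3>-6, E: 3>-4); eliminate II.
Column IV is eliminated: I beats it against every remaining row (A: 9>7, B: 4>-9, C: 4>-9, D: -3>-7, E: 3>2).
For Row, C strictly dominates A on the remaining columns (I: -1>-5, III: -4>-6, V: 9>-3); eliminate A.
Among the remaining strategies, none is strictly dominated by another pure strategy of the same player, so the elimination stops.
Surviving strategies — Row: {B, C, D, E}; Column: {I, III, V}.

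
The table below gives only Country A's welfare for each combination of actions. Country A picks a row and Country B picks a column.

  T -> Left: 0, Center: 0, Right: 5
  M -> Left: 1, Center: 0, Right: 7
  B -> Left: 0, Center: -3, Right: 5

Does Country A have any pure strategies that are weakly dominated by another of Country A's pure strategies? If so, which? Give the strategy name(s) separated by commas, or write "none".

T, B

M weakly dominates T — Left: 1>0, Center: 0=0, Right: 7>5.
M is not dominated — it holds its own against T at Left (1>0); B at Left (1>0).
T weakly dominates B — Left: 0=0, Center: 0>-3, Right: 5=5.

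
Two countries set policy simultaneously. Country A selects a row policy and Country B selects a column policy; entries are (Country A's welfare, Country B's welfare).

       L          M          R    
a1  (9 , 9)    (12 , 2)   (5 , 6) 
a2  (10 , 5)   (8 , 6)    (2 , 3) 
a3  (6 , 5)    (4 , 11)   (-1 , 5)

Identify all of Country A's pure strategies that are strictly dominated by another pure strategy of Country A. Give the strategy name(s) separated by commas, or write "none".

a3

a1: no other strategy beats it everywhere (a2 at M (12>8); a3 at L (9>6)).
Nothing dominates a2: a1 at L (10>9); a3 at L (10>6).
a3: dominated, since a1 does at least as well everywhere (L: 9>6, M: 12>4, R: 5>-1).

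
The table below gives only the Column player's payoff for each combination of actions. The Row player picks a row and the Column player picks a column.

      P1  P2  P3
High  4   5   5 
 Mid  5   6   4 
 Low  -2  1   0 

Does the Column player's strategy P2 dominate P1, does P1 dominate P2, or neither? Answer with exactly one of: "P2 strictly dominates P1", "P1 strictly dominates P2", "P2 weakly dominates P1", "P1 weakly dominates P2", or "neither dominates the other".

P2 strictly dominates P1

Compare P2 to P1 across every action of the Row player: High: 5>4, Mid: 6>5, Low: 1>-2.
P2 gives a strictly higher payoff against every action of the Row player, so P2 strictly dominates P1.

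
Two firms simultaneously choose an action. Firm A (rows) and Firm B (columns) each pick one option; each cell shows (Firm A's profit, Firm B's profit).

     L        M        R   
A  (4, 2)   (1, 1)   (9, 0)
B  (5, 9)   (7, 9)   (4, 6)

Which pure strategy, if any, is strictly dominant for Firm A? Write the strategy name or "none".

none

A fails to dominate B at L (4<5).
B fails to dominate A at R (4<9).
No single strategy dominates all the others.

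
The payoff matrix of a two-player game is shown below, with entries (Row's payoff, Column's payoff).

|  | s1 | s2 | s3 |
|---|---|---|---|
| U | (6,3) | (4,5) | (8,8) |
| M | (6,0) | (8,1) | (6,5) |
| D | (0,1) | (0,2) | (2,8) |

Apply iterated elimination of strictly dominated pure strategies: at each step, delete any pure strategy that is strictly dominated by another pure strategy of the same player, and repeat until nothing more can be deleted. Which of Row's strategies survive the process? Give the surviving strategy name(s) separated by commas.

Row's strategy D is strictly dominated by U (s1: 6>0, s2: 4>0, s3: 8>2) and is removed.
Column's strategy s1 is strictly dominated by s2 (U: 5>3, M: 1>0) and is removed.
Column's strategy s2 is strictly dominated by s3 (U: 8>5, M: 5>1) and is removed.
Row M is eliminated: U beats it against every remaining column (s3: 8>6).
Among the remaining strategies, none is strictly dominated by another pure strategy of the same player, so the elimination stops.
Surviving strategies — Row: {U}; Column: {s3}.

U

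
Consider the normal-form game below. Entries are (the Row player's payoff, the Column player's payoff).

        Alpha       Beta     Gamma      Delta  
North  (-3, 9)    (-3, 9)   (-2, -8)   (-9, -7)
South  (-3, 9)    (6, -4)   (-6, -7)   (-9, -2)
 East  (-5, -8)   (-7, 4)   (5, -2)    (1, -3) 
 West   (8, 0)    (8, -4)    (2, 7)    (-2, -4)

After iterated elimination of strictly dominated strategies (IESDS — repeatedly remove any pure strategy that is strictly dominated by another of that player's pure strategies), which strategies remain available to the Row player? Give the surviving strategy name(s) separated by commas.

East, West

The Row player's strategy North is strictly dominated by West (Alpha: 8>-3, Beta: 8>-3, Gamma: 2>-2, Delta: -2>-9) and is removed.
Row South is eliminated: West beats it against every remaining column (Alpha: 8>-3, Beta: 8>6, Gamma: 2>-6, Delta: -2>-9).
The Column player's strategy Alpha is strictly dominated by Gamma (East: -2>-8, West: 7>0) and is removed.
For the Column player, Gamma strictly dominates Delta on the remaining rows (East: -2>-3, West: 7>-4); eliminate Delta.
Among the remaining strategies, none is strictly dominated by another pure strategy of the same player, so the elimination stops.
Surviving strategies — the Row player: {East, West}; the Column player: {Beta, Gamma}.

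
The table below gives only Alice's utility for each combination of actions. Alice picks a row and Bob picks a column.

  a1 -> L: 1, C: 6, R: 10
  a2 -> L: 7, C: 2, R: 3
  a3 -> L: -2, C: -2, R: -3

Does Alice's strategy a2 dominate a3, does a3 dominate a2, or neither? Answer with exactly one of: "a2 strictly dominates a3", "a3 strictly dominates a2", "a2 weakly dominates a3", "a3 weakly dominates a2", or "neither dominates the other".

a2's payoffs vs a3's, by Bob's action — L: 7>-2, C: 2>-2, R: 3>-3.
a2 gives a strictly higher payoff against each opponent action, so a2 strictly dominates a3.

a2 strictly dominates a3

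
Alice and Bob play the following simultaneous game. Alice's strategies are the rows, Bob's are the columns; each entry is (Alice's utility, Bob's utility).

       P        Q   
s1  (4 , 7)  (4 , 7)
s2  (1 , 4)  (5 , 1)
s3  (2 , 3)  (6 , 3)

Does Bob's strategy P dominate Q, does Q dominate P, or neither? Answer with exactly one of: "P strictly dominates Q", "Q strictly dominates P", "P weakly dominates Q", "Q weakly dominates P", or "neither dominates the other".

P weakly dominates Q

Compare P to Q across every action of Alice: s1: 7=7, s2: 4>1, s3: 3=3.
P is at least as good everywhere and strictly better somewhere (tied only at s1, s3), so P weakly but not strictly dominates Q.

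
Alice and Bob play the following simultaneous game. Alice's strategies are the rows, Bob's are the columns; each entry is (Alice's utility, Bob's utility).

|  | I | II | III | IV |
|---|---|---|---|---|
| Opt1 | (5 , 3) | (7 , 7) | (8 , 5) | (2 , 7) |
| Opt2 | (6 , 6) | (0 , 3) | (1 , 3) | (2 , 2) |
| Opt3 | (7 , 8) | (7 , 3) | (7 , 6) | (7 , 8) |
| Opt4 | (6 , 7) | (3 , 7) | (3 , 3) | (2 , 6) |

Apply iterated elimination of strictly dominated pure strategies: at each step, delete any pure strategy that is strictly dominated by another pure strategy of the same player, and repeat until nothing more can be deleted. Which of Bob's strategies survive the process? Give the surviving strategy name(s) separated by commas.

I, II, IV

Alice's strategy Opt2 is strictly dominated by Opt3 (I: 7>6, II: 7>0, III: 7>1, IV: 7>2) and is removed.
Alice's strategy Opt4 is strictly dominated by Opt3 (I: 7>6, II: 7>3, III: 7>3, IV: 7>2) and is removed.
For Bob, IV strictly dominates III on the remaining rows (Opt1: 7>5, Opt3: 8>6); eliminate III.
Among the remaining strategies, none is strictly dominated by another pure strategy of the same player, so the elimination stops.
Surviving strategies — Alice: {Opt1, Opt3}; Bob: {I, II, IV}.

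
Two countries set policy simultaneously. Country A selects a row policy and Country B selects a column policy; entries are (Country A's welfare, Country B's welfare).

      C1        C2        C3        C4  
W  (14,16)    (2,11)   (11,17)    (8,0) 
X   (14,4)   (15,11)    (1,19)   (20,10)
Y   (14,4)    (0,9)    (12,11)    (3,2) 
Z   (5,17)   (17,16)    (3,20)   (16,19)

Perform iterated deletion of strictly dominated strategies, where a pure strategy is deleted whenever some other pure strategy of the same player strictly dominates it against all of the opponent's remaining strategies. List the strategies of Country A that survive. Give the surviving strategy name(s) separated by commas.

For Country B, C3 strictly dominates C1 on the remaining rows (W: 17>16, X: 19>4, Y: 11>4, Z: 20>17); eliminate C1.
Country B's strategy C2 is strictly dominated by C3 (W: 17>11, X: 19>11, Y: 11>9, Z: 20>16) and is removed.
Column C4 is eliminated: C3 beats it against every remaining row (W: 17>0, X: 19>10, Y: 11>2, Z: 20>19).
For Country A, Y strictly dominates W on the remaining columns (C3: 12>11); eliminate W.
Country A's strategy X is strictly dominated by Y (C3: 12>1) and is removed.
For Country A, Y strictly dominates Z on the remaining columns (C3: 12>3); eliminate Z.
Among the remaining strategies, none is strictly dominated by another pure strategy of the same player, so the elimination stops.
Surviving strategies — Country A: {Y}; Country B: {C3}.

Y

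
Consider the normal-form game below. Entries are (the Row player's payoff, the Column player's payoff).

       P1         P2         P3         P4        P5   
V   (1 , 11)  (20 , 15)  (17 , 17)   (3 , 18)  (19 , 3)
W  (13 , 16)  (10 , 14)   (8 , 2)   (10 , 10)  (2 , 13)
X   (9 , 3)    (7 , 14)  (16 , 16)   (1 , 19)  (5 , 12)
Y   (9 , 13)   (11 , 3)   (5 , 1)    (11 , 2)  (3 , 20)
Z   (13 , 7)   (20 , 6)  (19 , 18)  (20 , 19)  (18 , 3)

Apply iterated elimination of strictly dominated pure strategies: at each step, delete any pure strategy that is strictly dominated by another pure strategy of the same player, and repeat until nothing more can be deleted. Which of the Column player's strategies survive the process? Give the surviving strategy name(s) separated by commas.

P1, P2, P4

Row X is eliminated: Z beats it against every remaining column (P1: 13>9, P2: 20>7, P3: 19>16, P4: 20>1, P5: 18>5).
Row Y is eliminated: Z beats it against every remaining column (P1: 13>9, P2: 20>11, P3: 19>5, P4: 20>11, P5: 18>3).
The Column player's strategy P3 is strictly dominated by P4 (V: 18>17, W: 10>2, Z: 19>18) and is removed.
For the Column player, P1 strictly dominates P5 on the remaining rows (V: 11>3, W: 16>13, Z: 7>3); eliminate P5.
Among the remaining strategies, none is strictly dominated by another pure strategy of the same player, so the elimination stops.
Surviving strategies — the Row player: {V, W, Z}; the Column player: {P1, P2, P4}.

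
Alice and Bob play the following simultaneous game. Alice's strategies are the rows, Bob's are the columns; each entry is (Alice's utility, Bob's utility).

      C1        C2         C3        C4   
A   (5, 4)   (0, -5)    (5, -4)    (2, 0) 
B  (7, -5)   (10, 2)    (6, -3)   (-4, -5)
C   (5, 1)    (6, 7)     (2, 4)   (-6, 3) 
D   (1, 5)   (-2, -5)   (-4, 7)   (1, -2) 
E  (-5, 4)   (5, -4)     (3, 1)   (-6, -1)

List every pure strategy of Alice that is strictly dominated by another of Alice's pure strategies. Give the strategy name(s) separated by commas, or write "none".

C, D, E

A: no other strategy beats it everywhere (B at C4 (2>-4); C at C1 (5=5); D at C1 (5>1); E at C1 (5>-5)).
B: no other strategy beats it everywhere (A at C1 (7>5); C at C1 (7>5); D at C1 (7>1); E at C1 (7>-5)).
C is strictly dominated by B (C1: 7>5, C2: 10>6, C3: 6>2, C4: -4>-6).
D is strictly dominated by A (C1: 5>1, C2: 0>-2, C3: 5>-4, C4: 2>1).
E is strictly dominated by B (C1: 7>-5, C2: 10>5, C3: 6>3, C4: -4>-6).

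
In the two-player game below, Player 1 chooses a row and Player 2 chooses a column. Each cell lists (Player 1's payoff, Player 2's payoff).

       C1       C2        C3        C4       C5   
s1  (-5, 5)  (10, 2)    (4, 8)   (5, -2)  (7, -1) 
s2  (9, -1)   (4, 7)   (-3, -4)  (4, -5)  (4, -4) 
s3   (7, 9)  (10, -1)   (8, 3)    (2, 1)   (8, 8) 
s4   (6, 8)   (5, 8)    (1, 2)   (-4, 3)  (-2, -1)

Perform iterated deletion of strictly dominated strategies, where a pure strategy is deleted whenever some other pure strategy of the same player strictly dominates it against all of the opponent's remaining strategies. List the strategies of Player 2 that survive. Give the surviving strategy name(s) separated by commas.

Row s4 is eliminated: s3 beats it against every remaining column (C1: 7>6, C2: 10>5, C3: 8>1, C4: 2>-4, C5: 8>-2).
Player 2's strategy C4 is strictly dominated by C1 (s1: 5>-2, s2: -1>-5, s3: 9>1) and is removed.
Player 2's strategy C5 is strictly dominated by C1 (s1: 5>-1, s2: -1>-4, s3: 9>8) and is removed.
Among the remaining strategies, none is strictly dominated by another pure strategy of the same player, so the elimination stops.
Surviving strategies — Player 1: {s1, s2, s3}; Player 2: {C1, C2, C3}.

C1, C2, C3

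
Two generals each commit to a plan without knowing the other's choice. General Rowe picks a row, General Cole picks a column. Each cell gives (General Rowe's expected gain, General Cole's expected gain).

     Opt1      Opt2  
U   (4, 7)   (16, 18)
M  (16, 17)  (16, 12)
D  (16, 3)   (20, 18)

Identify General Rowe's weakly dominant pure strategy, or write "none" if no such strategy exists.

D vs U: Opt1: 16>4, Opt2: 20>16.
D vs M: Opt1: 16=16, Opt2: 20>16.
D is at least as good as every other strategy against every opponent action, so it is weakly dominant.

D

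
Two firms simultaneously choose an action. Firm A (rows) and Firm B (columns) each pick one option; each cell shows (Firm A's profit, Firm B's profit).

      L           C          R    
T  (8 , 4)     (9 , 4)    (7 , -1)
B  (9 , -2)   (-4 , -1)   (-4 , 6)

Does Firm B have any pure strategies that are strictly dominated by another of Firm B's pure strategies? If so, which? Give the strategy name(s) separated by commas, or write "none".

none

Nothing dominates L: C at T (4=4); R at T (4>-1).
C: no other strategy beats it everywhere (L at T (4=4); R at T (4>-1)).
Nothing dominates R: L at B (6>-2); C at B (6>-1).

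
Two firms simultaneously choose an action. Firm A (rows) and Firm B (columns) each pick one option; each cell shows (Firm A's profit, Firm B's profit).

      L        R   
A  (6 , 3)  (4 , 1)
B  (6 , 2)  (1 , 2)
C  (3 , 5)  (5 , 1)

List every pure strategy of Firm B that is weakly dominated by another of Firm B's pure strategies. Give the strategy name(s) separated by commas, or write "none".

R

Nothing dominates L: R at A (3>1).
R: dominated, since L does at least as well everywhere (A: 3>1, B: 2=2, C: 5>1).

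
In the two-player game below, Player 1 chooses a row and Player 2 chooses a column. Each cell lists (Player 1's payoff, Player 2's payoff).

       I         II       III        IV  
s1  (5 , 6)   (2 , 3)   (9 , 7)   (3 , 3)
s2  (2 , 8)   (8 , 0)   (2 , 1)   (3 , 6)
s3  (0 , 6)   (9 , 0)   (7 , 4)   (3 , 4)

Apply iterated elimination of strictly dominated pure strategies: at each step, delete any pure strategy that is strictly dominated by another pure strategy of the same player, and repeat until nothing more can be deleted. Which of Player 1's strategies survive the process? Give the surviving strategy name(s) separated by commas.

Column II is eliminated: I beats it against every remaining row (s1: 6>3, s2: 8>0, s3: 6>0).
Player 2's strategy IV is strictly dominated by I (s1: 6>3, s2: 8>6, s3: 6>4) and is removed.
Player 1's strategy s2 is strictly dominated by s1 (I: 5>2, III: 9>2) and is removed.
Player 1's strategy s3 is strictly dominated by s1 (I: 5>0, III: 9>7) and is removed.
Column I is eliminated: III beats it against every remaining row (s1: 7>6).
Among the remaining strategies, none is strictly dominated by another pure strategy of the same player, so the elimination stops.
Surviving strategies — Player 1: {s1}; Player 2: {III}.

s1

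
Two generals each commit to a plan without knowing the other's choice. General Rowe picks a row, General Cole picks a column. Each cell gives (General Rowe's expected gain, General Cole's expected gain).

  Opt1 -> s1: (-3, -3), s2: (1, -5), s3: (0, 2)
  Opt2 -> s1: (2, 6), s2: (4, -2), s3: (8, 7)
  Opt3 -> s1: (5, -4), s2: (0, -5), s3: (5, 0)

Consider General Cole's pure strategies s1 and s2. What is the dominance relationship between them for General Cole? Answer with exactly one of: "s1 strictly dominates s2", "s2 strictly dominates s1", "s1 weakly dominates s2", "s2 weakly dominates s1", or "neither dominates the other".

s1 strictly dominates s2

Compare s1 to s2 across each opponent action: Opt1: -3>-5, Opt2: 6>-2, Opt3: -4>-5.
Every comparison favours s1, so s1 strictly dominates s2.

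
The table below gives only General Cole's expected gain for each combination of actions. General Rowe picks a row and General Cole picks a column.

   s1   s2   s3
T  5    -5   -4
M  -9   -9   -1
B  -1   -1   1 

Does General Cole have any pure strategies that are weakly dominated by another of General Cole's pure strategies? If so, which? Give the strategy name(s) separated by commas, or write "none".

s2

s1: no other strategy beats it everywhere (s2 at T (5>-5); s3 at T (5>-4)).
s2: dominated, since s1 does at least as well everywhere (T: 5>-5, M: -9=-9, B: -1=-1).
Nothing dominates s3: s1 at M (-1>-9); s2 at T (-4>-5).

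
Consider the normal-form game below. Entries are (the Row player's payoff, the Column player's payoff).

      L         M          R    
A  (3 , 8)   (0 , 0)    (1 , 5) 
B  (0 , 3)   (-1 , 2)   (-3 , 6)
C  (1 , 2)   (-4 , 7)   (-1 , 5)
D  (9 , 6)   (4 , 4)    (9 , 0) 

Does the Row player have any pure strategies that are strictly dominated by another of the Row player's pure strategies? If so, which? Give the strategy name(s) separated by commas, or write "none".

A, B, C

D strictly dominates A — L: 9>3, M: 4>0, R: 9>1.
B is strictly dominated by A (L: 3>0, M: 0>-1, R: 1>-3).
A strictly dominates C — L: 3>1, M: 0>-4, R: 1>-1.
Nothing dominates D: A at L (9>3); B at L (9>0); C at L (9>1).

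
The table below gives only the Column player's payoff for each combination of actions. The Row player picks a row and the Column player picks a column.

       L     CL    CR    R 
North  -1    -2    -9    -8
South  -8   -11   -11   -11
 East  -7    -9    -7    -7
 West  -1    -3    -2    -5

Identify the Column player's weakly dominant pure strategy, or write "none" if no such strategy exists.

L vs CL: North: -1>-2, South: -8>-11, East: -7>-9, West: -1>-3.
L vs CR: North: -1>-9, South: -8>-11, East: -7=-7, West: -1>-2.
L vs R: North: -1>-8, South: -8>-11, East: -7=-7, West: -1>-5.
L is at least as good as every other strategy against every opponent action, so it is weakly dominant.

L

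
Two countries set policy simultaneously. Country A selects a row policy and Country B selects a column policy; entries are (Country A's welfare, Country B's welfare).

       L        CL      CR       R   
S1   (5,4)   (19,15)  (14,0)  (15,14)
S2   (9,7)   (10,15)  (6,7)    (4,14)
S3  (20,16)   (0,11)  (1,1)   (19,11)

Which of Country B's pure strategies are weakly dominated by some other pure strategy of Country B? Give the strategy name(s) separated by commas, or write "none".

L is not dominated — it holds its own against CL at S3 (16>11); CR at S1 (4>0); R at S3 (16>11).
CL: no other strategy beats it everywhere (L at S1 (15>4); CR at S1 (15>0); R at S1 (15>14)).
L weakly dominates CR — S1: 4>0, S2: 7=7, S3: 16>1.
CL weakly dominates R — S1: 15>14, S2: 15>14, S3: 11=11.

CR, R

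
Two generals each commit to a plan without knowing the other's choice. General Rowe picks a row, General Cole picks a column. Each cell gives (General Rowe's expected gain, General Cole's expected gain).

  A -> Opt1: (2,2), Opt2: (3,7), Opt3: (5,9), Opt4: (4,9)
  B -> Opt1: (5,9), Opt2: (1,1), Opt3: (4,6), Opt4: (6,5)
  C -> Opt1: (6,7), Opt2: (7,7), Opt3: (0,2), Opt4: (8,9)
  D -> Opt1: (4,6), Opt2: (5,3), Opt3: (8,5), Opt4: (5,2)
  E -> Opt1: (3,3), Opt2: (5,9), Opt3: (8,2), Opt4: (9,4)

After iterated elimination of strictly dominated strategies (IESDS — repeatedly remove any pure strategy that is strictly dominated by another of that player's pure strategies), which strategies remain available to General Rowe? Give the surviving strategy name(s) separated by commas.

General Rowe's strategy A is strictly dominated by D (Opt1: 4>2, Opt2: 5>3, Opt3: 8>5, Opt4: 5>4) and is removed.
For General Cole, Opt1 strictly dominates Opt3 on the remaining rows (B: 9>6, C: 7>2, D: 6>5, E: 3>2); eliminate Opt3.
For General Rowe, C strictly dominates B on the remaining columns (Opt1: 6>5, Opt2: 7>1, Opt4: 8>6); eliminate B.
General Rowe's strategy D is strictly dominated by C (Opt1: 6>4, Opt2: 7>5, Opt4: 8>5) and is removed.
General Cole's strategy Opt1 is strictly dominated by Opt4 (C: 9>7, E: 4>3) and is removed.
Among the remaining strategies, none is strictly dominated by another pure strategy of the same player, so the elimination stops.
Surviving strategies — General Rowe: {C, E}; General Cole: {Opt2, Opt4}.

C, E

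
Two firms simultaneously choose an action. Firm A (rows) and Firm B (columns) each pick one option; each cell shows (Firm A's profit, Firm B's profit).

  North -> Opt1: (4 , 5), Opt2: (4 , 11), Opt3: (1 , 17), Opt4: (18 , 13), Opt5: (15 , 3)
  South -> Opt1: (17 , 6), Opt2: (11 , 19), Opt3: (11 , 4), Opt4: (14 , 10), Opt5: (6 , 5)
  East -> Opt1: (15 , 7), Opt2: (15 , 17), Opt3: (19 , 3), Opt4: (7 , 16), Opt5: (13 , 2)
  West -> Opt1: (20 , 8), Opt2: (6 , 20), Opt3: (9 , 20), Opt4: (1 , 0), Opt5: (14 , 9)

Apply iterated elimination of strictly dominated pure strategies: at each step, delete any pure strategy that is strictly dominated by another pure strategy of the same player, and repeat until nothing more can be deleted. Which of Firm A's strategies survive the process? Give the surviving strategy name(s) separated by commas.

Column Opt1 is eliminated: Opt2 beats it against every remaining row (North: 11>5, South: 19>6, East: 17>7, West: 20>8).
For Firm B, Opt2 strictly dominates Opt5 on the remaining rows (North: 11>3, South: 19>5, East: 17>2, West: 20>9); eliminate Opt5.
Firm A's strategy West is strictly dominated by South (Opt2: 11>6, Opt3: 11>9, Opt4: 14>1) and is removed.
Among the remaining strategies, none is strictly dominated by another pure strategy of the same player, so the elimination stops.
Surviving strategies — Firm A: {North, South, East}; Firm B: {Opt2, Opt3, Opt4}.

North, South, East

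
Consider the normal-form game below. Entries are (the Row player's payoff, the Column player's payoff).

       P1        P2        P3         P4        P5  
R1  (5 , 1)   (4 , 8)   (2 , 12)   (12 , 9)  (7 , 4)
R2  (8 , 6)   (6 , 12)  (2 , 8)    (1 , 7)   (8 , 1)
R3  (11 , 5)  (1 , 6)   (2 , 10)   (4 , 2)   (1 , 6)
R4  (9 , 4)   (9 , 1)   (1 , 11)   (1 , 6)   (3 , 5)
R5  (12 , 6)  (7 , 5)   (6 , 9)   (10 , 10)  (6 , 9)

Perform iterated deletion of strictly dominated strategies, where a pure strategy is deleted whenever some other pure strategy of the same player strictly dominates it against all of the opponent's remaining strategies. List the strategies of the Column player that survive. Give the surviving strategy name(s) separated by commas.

Row R3 is eliminated: R5 beats it against every remaining column (P1: 12>11, P2: 7>1, P3: 6>2, P4: 10>4, P5: 6>1).
For the Column player, P3 strictly dominates P1 on the remaining rows (R1: 12>1, R2: 8>6, R4: 11>4, R5: 9>6); eliminate P1.
The Column player's strategy P5 is strictly dominated by P4 (R1: 9>4, R2: 7>1, R4: 6>5, R5: 10>9) and is removed.
Row R2 is eliminated: R5 beats it against every remaining column (P2: 7>6, P3: 6>2, P4: 10>1).
For the Column player, P3 strictly dominates P2 on the remaining rows (R1: 12>8, R4: 11>1, R5: 9>5); eliminate P2.
For the Row player, R1 strictly dominates R4 on the remaining columns (P3: 2>1, P4: 12>1); eliminate R4.
Among the remaining strategies, none is strictly dominated by another pure strategy of the same player, so the elimination stops.
Surviving strategies — the Row player: {R1, R5}; the Column player: {P3, P4}.

P3, P4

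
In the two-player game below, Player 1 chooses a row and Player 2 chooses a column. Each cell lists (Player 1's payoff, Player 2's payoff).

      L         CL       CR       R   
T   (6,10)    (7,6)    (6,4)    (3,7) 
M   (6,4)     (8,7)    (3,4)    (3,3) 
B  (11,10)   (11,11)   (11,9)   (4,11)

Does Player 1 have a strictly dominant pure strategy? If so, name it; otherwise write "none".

B

B vs T: L: 11>6, CL: 11>7, CR: 11>6, R: 4>3.
B vs M: L: 11>6, CL: 11>8, CR: 11>3, R: 4>3.
B strictly beats every other strategy against every opponent action, so it is strictly dominant.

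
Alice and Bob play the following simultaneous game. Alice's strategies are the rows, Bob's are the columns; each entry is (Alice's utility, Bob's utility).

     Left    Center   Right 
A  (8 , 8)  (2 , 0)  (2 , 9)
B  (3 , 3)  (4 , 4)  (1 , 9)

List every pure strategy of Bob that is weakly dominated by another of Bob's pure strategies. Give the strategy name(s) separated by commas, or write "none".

Right weakly dominates Left — A: 9>8, B: 9>3.
Center is weakly dominated by Right (A: 9>0, B: 9>4).
Right: no other strategy beats it everywhere (Left at A (9>8); Center at A (9>0)).

Left, Center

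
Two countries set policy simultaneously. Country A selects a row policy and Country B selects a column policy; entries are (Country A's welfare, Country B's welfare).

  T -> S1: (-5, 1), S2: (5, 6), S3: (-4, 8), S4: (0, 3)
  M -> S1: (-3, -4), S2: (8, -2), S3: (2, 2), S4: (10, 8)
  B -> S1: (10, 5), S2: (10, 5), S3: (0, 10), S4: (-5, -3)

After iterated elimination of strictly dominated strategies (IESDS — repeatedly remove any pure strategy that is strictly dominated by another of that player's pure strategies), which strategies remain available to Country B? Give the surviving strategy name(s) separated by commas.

For Country A, M strictly dominates T on the remaining columns (S1: -3>-5, S2: 8>5, S3: 2>-4, S4: 10>0); eliminate T.
Column S1 is eliminated: S3 beats it against every remaining row (M: 2>-4, B: 10>5).
For Country B, S3 strictly dominates S2 on the remaining rows (M: 2>-2, B: 10>5); eliminate S2.
Row B is eliminated: M beats it against every remaining column (S3: 2>0, S4: 10>-5).
Country B's strategy S3 is strictly dominated by S4 (M: 8>2) and is removed.
Among the remaining strategies, none is strictly dominated by another pure strategy of the same player, so the elimination stops.
Surviving strategies — Country A: {M}; Country B: {S4}.

S4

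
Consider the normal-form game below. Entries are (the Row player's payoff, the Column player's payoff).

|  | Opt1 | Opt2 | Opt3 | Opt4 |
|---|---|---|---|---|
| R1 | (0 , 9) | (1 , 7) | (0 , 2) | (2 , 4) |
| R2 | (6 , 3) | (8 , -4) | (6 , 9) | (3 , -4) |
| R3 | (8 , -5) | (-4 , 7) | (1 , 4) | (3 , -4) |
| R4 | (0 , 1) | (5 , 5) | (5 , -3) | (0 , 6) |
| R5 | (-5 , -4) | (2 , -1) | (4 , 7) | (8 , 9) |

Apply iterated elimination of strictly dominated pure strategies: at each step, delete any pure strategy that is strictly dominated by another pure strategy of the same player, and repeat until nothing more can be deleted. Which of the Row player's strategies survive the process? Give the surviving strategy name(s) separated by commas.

The Row player's strategy R1 is strictly dominated by R2 (Opt1: 6>0, Opt2: 8>1, Opt3: 6>0, Opt4: 3>2) and is removed.
Row R4 is eliminated: R2 beats it against every remaining column (Opt1: 6>0, Opt2: 8>5, Opt3: 6>5, Opt4: 3>0).
For the Column player, Opt3 strictly dominates Opt1 on the remaining rows (R2: 9>3, R3: 4>-5, R5: 7>-4); eliminate Opt1.
For the Row player, R5 strictly dominates R3 on the remaining columns (Opt2: 2>-4, Opt3: 4>1, Opt4: 8>3); eliminate R3.
The Column player's strategy Opt2 is strictly dominated by Opt3 (R2: 9>-4, R5: 7>-1) and is removed.
Among the remaining strategies, none is strictly dominated by another pure strategy of the same player, so the elimination stops.
Surviving strategies — the Row player: {R2, R5}; the Column player: {Opt3, Opt4}.

R2, R5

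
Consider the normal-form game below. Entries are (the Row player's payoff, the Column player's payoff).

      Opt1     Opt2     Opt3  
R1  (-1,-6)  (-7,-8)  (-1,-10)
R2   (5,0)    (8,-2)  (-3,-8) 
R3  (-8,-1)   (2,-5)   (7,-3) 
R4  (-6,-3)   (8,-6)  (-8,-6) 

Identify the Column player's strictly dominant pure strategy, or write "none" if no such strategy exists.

Opt1

Opt1 vs Opt2: R1: -6>-8, R2: 0>-2, R3: -1>-5, R4: -3>-6.
Opt1 vs Opt3: R1: -6>-10, R2: 0>-8, R3: -1>-3, R4: -3>-6.
Opt1 strictly beats every other strategy against every opponent action, so it is strictly dominant.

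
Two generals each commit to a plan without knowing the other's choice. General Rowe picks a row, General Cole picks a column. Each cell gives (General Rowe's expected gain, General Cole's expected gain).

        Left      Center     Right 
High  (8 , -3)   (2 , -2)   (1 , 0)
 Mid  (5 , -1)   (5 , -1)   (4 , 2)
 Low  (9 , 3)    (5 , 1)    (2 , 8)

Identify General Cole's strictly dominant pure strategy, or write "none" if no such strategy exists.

Right

Right vs Left: High: 0>-3, Mid: 2>-1, Low: 8>3.
Right vs Center: High: 0>-2, Mid: 2>-1, Low: 8>1.
Right strictly beats every other strategy against every opponent action, so it is strictly dominant.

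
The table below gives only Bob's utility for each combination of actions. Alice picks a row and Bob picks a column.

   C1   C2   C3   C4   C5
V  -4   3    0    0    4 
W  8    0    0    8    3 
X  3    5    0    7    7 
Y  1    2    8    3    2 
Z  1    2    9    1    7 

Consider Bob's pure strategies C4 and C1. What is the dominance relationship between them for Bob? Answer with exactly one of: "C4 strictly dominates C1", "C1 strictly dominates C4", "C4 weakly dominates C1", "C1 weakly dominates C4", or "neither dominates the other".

C4's payoffs vs C1's, by Alice's action — V: 0>-4, W: 8=8, X: 7>3, Y: 3>1, Z: 1=1.
C4 is at least as good everywhere and strictly better somewhere (tied only at W, Z), so C4 weakly but not strictly dominates C1.

C4 weakly dominates C1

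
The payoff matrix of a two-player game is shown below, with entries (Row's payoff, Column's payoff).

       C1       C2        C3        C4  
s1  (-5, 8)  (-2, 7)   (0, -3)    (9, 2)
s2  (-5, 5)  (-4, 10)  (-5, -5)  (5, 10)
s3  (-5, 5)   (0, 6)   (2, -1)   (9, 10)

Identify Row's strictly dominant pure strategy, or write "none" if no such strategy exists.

none

s1 fails to dominate s2 at C1 (-5=-5).
s2 fails to dominate s1 at C1 (-5=-5).
s3 fails to dominate s1 at C1 (-5=-5).
No single strategy dominates all the others.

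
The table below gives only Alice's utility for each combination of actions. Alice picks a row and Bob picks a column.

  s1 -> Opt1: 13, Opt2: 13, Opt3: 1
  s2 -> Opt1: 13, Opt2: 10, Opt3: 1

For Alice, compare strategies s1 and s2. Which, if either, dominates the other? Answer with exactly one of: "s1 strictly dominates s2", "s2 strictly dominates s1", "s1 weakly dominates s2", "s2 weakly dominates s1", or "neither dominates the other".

s1 weakly dominates s2

s1's payoffs vs s2's, by Bob's action — Opt1: 13=13, Opt2: 13>10, Opt3: 1=1.
s1 is at least as good everywhere and strictly better somewhere (tied only at Opt1, Opt3), so s1 weakly but not strictly dominates s2.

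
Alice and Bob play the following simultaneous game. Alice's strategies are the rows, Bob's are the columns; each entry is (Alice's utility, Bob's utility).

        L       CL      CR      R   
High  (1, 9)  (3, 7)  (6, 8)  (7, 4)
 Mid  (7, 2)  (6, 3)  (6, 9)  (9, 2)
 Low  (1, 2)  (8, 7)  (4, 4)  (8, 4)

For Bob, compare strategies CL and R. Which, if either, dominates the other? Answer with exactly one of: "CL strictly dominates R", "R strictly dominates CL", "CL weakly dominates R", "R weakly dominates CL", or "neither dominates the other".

Compare CL to R across each opponent action: High: 7>4, Mid: 3>2, Low: 7>4.
CL gives a strictly higher payoff against each opponent action, so CL strictly dominates R.

CL strictly dominates R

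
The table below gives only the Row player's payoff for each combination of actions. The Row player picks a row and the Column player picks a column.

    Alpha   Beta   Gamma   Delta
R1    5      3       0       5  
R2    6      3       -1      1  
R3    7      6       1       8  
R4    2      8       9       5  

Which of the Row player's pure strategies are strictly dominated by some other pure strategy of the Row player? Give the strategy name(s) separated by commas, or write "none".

R1: dominated, since R3 does at least as well everywhere (Alpha: 7>5, Beta: 6>3, Gamma: 1>0, Delta: 8>5).
R2 is strictly dominated by R3 (Alpha: 7>6, Beta: 6>3, Gamma: 1>-1, Delta: 8>1).
Nothing dominates R3: R1 at Alpha (7>5); R2 at Alpha (7>6); R4 at Alpha (7>2).
Nothing dominates R4: R1 at Beta (8>3); R2 at Beta (8>3); R3 at Beta (8>6).

R1, R2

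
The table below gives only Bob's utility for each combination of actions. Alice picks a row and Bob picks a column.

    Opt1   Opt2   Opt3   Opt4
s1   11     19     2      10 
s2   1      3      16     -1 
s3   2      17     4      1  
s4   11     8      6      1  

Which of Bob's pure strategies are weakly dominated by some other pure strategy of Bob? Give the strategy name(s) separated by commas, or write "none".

Nothing dominates Opt1: Opt2 at s4 (11>8); Opt3 at s1 (11>2); Opt4 at s1 (11>10).
Opt2 is not dominated — it holds its own against Opt1 at s1 (19>11); Opt3 at s1 (19>2); Opt4 at s1 (19>10).
Nothing dominates Opt3: Opt1 at s2 (16>1); Opt2 at s2 (16>3); Opt4 at s2 (16>-1).
Opt4: dominated, since Opt1 does at least as well everywhere (s1: 11>10, s2: 1>-1, s3: 2>1, s4: 11>1).

Opt4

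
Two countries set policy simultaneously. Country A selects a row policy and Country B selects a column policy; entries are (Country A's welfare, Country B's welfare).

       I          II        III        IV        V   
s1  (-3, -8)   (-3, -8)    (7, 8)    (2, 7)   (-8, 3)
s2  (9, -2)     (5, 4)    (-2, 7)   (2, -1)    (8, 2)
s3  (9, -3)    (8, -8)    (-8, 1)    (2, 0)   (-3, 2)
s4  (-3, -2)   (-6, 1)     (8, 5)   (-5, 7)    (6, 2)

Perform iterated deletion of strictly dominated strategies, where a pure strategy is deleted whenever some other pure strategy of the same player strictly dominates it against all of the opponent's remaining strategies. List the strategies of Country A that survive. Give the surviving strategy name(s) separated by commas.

For Country B, III strictly dominates I on the remaining rows (s1: 8>-8, s2: 7>-2, s3: 1>-3, s4: 5>-2); eliminate I.
For Country B, III strictly dominates II on the remaining rows (s1: 8>-8, s2: 7>4, s3: 1>-8, s4: 5>1); eliminate II.
Among the remaining strategies, none is strictly dominated by another pure strategy of the same player, so the elimination stops.
Surviving strategies — Country A: {s1, s2, s3, s4}; Country B: {III, IV, V}.

s1, s2, s3, s4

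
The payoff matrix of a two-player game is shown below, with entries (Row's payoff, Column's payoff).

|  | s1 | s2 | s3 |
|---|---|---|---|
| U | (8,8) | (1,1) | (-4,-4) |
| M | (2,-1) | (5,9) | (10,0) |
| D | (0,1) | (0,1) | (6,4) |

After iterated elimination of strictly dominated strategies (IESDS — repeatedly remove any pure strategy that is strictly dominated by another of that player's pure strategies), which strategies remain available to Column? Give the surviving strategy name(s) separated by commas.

Row's strategy D is strictly dominated by M (s1: 2>0, s2: 5>0, s3: 10>6) and is removed.
Column's strategy s3 is strictly dominated by s2 (U: 1>-4, M: 9>0) and is removed.
Among the remaining strategies, none is strictly dominated by another pure strategy of the same player, so the elimination stops.
Surviving strategies — Row: {U, M}; Column: {s1, s2}.

s1, s2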